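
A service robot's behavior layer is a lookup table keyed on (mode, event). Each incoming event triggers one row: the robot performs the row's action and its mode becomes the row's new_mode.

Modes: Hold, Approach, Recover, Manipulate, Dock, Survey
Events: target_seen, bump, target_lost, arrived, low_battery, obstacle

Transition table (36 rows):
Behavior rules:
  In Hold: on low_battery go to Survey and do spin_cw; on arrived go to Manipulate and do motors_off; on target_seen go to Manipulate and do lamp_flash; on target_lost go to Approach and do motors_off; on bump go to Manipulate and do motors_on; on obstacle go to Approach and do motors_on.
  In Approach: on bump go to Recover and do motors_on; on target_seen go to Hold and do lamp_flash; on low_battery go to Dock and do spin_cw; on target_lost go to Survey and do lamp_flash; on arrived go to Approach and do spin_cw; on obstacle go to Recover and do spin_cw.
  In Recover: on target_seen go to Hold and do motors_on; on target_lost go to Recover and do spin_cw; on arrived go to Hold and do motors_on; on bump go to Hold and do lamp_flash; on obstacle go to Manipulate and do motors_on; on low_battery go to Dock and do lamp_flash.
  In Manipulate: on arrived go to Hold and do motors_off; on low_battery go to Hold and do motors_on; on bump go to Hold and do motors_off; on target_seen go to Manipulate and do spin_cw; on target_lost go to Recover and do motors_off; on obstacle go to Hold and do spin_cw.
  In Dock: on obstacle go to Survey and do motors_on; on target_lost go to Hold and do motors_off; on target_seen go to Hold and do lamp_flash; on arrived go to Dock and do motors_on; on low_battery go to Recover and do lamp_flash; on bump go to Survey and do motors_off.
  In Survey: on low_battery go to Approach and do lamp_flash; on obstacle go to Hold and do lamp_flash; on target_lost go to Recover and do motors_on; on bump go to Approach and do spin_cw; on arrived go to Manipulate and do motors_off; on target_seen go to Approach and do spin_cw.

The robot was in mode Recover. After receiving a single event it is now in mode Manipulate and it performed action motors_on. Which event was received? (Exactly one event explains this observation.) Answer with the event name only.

try target_seen: (Recover, target_seen) → (Hold, motors_on)
try bump: (Recover, bump) → (Hold, lamp_flash)
try target_lost: (Recover, target_lost) → (Recover, spin_cw)
try arrived: (Recover, arrived) → (Hold, motors_on)
try low_battery: (Recover, low_battery) → (Dock, lamp_flash)
try obstacle: (Recover, obstacle) → (Manipulate, motors_on)  ← matches

obstacle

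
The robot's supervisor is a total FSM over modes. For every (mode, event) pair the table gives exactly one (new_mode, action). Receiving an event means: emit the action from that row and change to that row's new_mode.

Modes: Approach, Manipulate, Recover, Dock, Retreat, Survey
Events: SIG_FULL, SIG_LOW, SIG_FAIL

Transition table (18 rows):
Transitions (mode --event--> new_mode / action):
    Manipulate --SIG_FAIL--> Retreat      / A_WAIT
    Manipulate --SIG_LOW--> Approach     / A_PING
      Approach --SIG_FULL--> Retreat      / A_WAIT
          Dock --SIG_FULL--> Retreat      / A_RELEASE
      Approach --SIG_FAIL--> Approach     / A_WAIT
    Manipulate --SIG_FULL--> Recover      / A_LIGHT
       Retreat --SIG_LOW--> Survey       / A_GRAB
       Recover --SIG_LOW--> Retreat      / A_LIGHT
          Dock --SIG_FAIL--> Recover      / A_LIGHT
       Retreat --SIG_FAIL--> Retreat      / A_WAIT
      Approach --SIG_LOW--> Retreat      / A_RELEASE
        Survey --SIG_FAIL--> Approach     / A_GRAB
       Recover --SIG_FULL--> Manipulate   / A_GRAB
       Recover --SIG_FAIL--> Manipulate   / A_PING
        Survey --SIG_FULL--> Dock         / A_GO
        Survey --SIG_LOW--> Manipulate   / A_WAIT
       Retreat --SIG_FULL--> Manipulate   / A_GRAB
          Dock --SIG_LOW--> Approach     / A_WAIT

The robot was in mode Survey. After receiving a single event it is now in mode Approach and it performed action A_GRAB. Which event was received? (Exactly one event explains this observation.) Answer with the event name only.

try SIG_FULL: (Survey, SIG_FULL) → (Dock, A_GO)
try SIG_LOW: (Survey, SIG_LOW) → (Manipulate, A_WAIT)
try SIG_FAIL: (Survey, SIG_FAIL) → (Approach, A_GRAB)  ← matches

SIG_FAIL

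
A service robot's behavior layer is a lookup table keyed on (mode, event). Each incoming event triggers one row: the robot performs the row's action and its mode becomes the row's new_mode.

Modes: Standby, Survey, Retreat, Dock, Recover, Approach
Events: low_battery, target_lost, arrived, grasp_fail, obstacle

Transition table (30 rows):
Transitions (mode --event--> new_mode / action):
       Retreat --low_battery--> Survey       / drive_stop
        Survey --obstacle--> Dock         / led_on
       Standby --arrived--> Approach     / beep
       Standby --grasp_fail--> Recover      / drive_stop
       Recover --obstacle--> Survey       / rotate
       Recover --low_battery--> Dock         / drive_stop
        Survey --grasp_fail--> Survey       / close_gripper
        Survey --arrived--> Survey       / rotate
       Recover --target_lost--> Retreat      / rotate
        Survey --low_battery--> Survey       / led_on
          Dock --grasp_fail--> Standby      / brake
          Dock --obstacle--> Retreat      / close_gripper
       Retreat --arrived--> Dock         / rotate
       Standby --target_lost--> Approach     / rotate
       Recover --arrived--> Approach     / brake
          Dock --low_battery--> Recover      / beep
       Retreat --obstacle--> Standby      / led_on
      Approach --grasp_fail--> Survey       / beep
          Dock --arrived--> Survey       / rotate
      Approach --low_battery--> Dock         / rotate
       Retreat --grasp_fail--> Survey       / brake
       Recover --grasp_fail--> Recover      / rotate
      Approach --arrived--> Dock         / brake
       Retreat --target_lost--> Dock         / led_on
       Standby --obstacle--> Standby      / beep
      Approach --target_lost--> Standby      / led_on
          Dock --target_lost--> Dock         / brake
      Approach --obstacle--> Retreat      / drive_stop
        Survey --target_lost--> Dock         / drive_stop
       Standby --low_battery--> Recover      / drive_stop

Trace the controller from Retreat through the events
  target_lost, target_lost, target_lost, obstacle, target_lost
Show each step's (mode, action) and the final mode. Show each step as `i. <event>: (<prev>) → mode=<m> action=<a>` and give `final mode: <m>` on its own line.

final mode: Dock

1. target_lost: (Retreat) → mode=Dock action=led_on
2. target_lost: (Dock) → mode=Dock action=brake
3. target_lost: (Dock) → mode=Dock action=brake
4. obstacle: (Dock) → mode=Retreat action=close_gripper
5. target_lost: (Retreat) → mode=Dock action=led_on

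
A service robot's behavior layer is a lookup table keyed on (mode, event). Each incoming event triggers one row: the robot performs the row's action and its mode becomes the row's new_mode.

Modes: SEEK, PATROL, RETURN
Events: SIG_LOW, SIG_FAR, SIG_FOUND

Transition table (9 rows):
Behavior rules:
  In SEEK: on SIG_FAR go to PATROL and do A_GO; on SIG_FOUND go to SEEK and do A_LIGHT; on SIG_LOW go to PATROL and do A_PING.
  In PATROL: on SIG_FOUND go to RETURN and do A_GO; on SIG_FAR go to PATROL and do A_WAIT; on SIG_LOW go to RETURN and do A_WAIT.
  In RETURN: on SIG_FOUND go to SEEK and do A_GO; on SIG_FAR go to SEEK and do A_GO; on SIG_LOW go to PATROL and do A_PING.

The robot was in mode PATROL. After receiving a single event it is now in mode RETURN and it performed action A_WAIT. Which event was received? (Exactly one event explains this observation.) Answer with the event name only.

try SIG_LOW: (PATROL, SIG_LOW) → (RETURN, A_WAIT)  ← matches
try SIG_FAR: (PATROL, SIG_FAR) → (PATROL, A_WAIT)
try SIG_FOUND: (PATROL, SIG_FOUND) → (RETURN, A_GO)

SIG_LOW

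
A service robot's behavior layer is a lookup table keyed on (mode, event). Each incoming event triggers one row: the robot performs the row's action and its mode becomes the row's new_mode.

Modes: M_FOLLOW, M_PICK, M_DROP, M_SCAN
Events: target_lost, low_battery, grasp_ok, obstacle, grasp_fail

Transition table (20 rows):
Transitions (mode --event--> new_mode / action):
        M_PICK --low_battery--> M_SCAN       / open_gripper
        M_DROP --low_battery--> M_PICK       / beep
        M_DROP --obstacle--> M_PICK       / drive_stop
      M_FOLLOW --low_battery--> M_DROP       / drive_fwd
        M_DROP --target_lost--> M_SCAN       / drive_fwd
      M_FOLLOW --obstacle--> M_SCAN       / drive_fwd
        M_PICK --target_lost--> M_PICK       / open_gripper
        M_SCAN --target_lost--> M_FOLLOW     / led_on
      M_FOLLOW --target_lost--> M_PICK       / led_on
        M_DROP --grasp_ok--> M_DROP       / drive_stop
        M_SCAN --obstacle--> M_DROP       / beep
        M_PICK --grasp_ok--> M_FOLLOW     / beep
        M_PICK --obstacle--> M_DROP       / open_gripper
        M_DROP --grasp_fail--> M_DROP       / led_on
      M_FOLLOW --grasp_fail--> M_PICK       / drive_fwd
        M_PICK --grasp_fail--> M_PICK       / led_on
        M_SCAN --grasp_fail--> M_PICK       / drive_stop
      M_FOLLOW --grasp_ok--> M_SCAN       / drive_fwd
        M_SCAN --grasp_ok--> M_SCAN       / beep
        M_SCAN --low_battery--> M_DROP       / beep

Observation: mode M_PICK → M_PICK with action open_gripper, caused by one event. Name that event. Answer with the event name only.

target_lost

try target_lost: (M_PICK, target_lost) → (M_PICK, open_gripper)  ← matches
try low_battery: (M_PICK, low_battery) → (M_SCAN, open_gripper)
try grasp_ok: (M_PICK, grasp_ok) → (M_FOLLOW, beep)
try obstacle: (M_PICK, obstacle) → (M_DROP, open_gripper)
try grasp_fail: (M_PICK, grasp_fail) → (M_PICK, led_on)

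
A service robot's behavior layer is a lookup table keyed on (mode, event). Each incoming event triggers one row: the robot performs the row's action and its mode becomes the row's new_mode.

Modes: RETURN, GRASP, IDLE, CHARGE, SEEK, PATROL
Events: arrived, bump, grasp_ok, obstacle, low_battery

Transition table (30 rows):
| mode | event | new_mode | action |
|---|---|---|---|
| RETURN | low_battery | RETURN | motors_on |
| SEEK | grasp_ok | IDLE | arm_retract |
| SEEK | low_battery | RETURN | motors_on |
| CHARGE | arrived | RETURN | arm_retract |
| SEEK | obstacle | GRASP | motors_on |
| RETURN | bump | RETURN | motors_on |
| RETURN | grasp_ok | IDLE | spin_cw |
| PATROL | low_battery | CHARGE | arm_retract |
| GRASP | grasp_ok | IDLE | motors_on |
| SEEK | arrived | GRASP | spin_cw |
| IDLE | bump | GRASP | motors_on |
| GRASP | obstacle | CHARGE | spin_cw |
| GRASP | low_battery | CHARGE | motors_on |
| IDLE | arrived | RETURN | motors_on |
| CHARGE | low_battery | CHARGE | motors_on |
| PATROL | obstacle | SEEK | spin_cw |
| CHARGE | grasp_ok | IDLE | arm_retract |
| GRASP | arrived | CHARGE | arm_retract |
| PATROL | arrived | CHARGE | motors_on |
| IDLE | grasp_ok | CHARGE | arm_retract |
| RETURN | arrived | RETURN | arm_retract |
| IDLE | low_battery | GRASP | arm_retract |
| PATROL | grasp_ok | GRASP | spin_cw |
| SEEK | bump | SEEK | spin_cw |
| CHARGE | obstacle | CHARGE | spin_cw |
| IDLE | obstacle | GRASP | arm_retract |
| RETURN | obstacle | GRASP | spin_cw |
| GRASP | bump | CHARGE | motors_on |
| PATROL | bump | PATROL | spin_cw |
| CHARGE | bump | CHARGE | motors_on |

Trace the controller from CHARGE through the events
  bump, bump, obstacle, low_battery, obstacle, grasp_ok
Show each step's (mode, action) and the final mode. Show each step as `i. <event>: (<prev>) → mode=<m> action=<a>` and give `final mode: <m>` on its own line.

final mode: IDLE

1. bump: (CHARGE) → mode=CHARGE action=motors_on
2. bump: (CHARGE) → mode=CHARGE action=motors_on
3. obstacle: (CHARGE) → mode=CHARGE action=spin_cw
4. low_battery: (CHARGE) → mode=CHARGE action=motors_on
5. obstacle: (CHARGE) → mode=CHARGE action=spin_cw
6. grasp_ok: (CHARGE) → mode=IDLE action=arm_retract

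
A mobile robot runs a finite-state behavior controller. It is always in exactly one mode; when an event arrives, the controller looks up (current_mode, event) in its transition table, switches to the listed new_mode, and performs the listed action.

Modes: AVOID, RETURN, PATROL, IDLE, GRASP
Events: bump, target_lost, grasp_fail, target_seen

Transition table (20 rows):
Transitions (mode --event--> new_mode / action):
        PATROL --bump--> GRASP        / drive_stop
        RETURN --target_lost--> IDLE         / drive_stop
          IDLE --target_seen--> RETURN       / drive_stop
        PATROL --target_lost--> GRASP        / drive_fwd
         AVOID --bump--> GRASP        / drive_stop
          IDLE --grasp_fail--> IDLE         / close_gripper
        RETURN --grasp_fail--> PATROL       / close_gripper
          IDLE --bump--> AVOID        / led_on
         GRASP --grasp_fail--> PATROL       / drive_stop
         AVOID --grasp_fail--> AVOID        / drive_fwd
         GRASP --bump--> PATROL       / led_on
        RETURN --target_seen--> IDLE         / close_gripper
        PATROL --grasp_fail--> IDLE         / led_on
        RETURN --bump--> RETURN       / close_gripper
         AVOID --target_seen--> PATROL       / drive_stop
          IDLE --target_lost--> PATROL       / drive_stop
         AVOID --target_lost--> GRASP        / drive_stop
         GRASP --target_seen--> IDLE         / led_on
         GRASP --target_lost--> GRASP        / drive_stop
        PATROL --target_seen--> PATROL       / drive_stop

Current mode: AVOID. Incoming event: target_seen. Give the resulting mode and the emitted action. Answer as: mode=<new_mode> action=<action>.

current mode = AVOID; filter table to that mode:
  (AVOID, bump) → (GRASP, drive_stop)
  (AVOID, grasp_fail) → (AVOID, drive_fwd)
  (AVOID, target_seen) → (PATROL, drive_stop)  ← event matches
  (AVOID, target_lost) → (GRASP, drive_stop)
event = target_seen selects (PATROL, drive_stop)

mode=PATROL action=drive_stop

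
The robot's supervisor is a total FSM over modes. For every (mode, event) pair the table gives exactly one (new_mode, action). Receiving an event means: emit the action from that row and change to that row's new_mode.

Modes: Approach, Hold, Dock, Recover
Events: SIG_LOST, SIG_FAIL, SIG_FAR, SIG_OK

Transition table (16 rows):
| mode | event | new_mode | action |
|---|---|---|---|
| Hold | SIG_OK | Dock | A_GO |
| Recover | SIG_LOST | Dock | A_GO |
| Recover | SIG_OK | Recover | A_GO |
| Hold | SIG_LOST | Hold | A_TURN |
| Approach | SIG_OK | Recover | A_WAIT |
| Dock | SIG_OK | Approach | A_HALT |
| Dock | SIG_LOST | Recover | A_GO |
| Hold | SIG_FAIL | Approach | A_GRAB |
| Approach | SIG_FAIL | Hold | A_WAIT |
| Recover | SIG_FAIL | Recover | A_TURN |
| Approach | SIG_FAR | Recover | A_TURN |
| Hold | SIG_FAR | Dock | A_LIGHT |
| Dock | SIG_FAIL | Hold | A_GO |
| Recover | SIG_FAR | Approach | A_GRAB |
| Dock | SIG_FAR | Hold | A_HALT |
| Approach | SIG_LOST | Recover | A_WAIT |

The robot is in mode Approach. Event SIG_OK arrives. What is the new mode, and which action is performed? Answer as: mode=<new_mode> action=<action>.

current mode = Approach; filter table to that mode:
  (Approach, SIG_OK) → (Recover, A_WAIT)  ← event matches
  (Approach, SIG_FAIL) → (Hold, A_WAIT)
  (Approach, SIG_FAR) → (Recover, A_TURN)
  (Approach, SIG_LOST) → (Recover, A_WAIT)
event = SIG_OK selects (Recover, A_WAIT)

mode=Recover action=A_WAIT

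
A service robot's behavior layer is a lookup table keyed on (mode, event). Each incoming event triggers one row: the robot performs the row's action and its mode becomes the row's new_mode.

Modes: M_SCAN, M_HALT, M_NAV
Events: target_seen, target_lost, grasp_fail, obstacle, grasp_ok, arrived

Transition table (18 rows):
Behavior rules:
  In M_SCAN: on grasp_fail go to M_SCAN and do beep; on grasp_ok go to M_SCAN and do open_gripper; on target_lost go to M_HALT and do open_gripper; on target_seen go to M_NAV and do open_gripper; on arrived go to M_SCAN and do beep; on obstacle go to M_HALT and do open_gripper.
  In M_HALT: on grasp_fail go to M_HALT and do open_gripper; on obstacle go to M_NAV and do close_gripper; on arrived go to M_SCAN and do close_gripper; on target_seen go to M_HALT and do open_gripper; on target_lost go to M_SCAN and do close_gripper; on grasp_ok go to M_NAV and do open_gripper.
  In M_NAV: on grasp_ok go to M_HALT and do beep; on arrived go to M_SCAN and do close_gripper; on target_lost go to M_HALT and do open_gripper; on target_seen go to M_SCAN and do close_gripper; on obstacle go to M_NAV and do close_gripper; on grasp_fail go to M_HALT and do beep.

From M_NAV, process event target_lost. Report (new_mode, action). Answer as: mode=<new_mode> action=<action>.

mode=M_HALT action=open_gripper

current mode = M_NAV; filter table to that mode:
  (M_NAV, grasp_ok) → (M_HALT, beep)
  (M_NAV, arrived) → (M_SCAN, close_gripper)
  (M_NAV, target_lost) → (M_HALT, open_gripper)  ← event matches
  (M_NAV, target_seen) → (M_SCAN, close_gripper)
  (M_NAV, obstacle) → (M_NAV, close_gripper)
  (M_NAV, grasp_fail) → (M_HALT, beep)
event = target_lost selects (M_HALT, open_gripper)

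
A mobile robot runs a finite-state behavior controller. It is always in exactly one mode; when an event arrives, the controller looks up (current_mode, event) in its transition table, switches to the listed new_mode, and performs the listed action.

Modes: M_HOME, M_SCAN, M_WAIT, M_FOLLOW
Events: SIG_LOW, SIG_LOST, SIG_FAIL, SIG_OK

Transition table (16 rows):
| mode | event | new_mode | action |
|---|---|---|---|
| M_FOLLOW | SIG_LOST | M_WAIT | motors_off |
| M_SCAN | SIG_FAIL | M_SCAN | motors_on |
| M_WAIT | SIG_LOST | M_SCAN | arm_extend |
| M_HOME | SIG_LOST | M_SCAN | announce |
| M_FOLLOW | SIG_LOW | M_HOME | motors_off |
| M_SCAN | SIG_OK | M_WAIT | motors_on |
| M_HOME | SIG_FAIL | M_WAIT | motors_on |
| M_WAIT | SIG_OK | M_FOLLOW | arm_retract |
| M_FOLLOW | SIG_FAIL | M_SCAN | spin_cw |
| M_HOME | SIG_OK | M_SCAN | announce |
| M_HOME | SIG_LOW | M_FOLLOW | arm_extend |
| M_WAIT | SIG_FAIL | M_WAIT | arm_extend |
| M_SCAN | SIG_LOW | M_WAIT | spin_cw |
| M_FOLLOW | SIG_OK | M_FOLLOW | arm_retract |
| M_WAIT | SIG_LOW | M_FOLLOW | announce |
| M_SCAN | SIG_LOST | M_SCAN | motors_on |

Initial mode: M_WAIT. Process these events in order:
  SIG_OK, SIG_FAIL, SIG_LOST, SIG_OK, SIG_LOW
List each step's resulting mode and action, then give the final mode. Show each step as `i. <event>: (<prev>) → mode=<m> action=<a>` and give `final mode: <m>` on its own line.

final mode: M_FOLLOW

1. SIG_OK: (M_WAIT) → mode=M_FOLLOW action=arm_retract
2. SIG_FAIL: (M_FOLLOW) → mode=M_SCAN action=spin_cw
3. SIG_LOST: (M_SCAN) → mode=M_SCAN action=motors_on
4. SIG_OK: (M_SCAN) → mode=M_WAIT action=motors_on
5. SIG_LOW: (M_WAIT) → mode=M_FOLLOW action=announce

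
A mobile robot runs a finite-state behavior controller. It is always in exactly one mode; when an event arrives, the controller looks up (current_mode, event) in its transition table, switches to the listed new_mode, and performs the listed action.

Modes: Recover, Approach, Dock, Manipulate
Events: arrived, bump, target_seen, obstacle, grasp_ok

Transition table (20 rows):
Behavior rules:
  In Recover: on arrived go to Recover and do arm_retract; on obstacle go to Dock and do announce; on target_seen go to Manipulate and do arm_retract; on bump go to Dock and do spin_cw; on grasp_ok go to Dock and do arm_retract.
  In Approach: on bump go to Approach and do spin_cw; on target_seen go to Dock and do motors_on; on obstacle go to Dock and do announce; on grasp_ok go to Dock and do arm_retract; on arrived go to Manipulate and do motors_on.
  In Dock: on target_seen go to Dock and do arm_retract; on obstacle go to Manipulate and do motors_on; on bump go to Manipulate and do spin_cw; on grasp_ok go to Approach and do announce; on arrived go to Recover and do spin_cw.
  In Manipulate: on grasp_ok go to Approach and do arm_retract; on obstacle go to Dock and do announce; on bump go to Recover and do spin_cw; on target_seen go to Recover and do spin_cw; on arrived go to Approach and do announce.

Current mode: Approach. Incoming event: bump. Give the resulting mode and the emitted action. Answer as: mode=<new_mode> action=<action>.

current mode = Approach; filter table to that mode:
  (Approach, bump) → (Approach, spin_cw)  ← event matches
  (Approach, target_seen) → (Dock, motors_on)
  (Approach, obstacle) → (Dock, announce)
  (Approach, grasp_ok) → (Dock, arm_retract)
  (Approach, arrived) → (Manipulate, motors_on)
event = bump selects (Approach, spin_cw)

mode=Approach action=spin_cw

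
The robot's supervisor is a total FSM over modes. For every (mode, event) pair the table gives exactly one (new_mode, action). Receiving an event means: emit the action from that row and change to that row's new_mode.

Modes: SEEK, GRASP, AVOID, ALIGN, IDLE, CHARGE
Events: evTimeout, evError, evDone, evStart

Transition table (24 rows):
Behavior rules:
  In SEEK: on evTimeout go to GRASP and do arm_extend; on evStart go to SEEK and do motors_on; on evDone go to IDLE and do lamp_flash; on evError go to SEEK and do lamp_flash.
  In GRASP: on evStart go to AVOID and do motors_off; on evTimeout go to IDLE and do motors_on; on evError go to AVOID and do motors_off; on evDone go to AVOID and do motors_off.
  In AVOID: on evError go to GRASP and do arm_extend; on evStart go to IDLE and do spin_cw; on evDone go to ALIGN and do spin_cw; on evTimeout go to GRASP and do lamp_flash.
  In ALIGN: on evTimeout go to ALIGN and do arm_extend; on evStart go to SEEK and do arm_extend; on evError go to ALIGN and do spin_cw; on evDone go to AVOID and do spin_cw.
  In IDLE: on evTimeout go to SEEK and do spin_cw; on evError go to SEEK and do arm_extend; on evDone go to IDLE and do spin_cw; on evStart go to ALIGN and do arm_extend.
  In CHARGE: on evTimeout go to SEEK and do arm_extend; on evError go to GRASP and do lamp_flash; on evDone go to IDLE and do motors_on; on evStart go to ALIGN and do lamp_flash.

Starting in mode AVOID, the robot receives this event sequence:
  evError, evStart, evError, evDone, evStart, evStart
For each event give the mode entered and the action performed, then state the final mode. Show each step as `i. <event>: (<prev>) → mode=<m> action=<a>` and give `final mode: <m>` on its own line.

1. evError: (AVOID) → mode=GRASP action=arm_extend
2. evStart: (GRASP) → mode=AVOID action=motors_off
3. evError: (AVOID) → mode=GRASP action=arm_extend
4. evDone: (GRASP) → mode=AVOID action=motors_off
5. evStart: (AVOID) → mode=IDLE action=spin_cw
6. evStart: (IDLE) → mode=ALIGN action=arm_extend

final mode: ALIGN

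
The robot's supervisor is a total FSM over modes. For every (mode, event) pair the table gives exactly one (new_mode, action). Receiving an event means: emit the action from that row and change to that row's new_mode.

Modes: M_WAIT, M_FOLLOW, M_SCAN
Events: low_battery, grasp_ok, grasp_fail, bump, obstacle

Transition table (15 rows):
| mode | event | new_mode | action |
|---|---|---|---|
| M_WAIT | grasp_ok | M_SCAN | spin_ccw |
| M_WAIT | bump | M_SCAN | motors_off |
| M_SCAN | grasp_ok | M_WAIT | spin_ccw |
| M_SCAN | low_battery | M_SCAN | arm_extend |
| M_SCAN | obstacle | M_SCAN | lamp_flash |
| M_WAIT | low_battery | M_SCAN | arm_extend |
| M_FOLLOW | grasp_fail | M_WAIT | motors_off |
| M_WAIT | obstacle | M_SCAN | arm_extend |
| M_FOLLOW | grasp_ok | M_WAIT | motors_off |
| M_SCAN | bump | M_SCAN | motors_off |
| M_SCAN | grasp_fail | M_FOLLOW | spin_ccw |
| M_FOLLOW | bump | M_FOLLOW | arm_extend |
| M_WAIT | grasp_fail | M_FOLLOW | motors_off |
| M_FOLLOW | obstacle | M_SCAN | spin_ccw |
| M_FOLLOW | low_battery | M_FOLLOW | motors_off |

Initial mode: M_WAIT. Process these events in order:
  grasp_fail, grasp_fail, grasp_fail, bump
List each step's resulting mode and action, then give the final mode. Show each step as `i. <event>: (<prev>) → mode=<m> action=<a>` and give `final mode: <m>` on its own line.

final mode: M_FOLLOW

1. grasp_fail: (M_WAIT) → mode=M_FOLLOW action=motors_off
2. grasp_fail: (M_FOLLOW) → mode=M_WAIT action=motors_off
3. grasp_fail: (M_WAIT) → mode=M_FOLLOW action=motors_off
4. bump: (M_FOLLOW) → mode=M_FOLLOW action=arm_extend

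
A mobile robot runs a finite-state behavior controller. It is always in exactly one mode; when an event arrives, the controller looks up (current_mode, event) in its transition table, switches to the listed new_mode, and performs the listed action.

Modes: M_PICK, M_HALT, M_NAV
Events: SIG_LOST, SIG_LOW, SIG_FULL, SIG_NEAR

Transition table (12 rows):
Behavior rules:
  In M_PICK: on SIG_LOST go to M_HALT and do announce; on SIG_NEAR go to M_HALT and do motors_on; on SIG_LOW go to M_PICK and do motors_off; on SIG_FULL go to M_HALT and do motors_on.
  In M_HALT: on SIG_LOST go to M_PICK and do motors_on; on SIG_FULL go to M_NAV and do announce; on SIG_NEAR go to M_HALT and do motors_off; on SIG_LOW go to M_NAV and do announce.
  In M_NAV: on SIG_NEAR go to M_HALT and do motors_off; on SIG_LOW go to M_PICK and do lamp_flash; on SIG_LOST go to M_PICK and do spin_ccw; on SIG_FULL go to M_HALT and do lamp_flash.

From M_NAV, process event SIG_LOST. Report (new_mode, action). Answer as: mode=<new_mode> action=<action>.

mode=M_PICK action=spin_ccw

current mode = M_NAV; filter table to that mode:
  (M_NAV, SIG_NEAR) → (M_HALT, motors_off)
  (M_NAV, SIG_LOW) → (M_PICK, lamp_flash)
  (M_NAV, SIG_LOST) → (M_PICK, spin_ccw)  ← event matches
  (M_NAV, SIG_FULL) → (M_HALT, lamp_flash)
event = SIG_LOST selects (M_PICK, spin_ccw)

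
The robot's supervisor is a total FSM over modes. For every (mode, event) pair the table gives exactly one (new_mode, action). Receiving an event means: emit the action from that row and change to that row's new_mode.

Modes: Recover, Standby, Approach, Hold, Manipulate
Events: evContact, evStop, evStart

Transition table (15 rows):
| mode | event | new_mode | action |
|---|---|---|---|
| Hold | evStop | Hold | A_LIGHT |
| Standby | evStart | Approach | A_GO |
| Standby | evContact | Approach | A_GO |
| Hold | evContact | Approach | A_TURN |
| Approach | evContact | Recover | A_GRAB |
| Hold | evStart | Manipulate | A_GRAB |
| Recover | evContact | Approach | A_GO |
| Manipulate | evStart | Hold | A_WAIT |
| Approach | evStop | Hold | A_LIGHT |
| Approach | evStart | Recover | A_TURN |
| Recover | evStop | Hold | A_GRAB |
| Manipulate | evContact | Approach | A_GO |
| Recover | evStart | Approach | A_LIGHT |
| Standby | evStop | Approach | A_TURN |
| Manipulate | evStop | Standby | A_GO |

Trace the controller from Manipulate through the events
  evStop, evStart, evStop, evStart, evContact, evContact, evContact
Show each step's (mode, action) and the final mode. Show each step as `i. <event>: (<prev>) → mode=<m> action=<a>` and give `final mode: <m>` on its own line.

1. evStop: (Manipulate) → mode=Standby action=A_GO
2. evStart: (Standby) → mode=Approach action=A_GO
3. evStop: (Approach) → mode=Hold action=A_LIGHT
4. evStart: (Hold) → mode=Manipulate action=A_GRAB
5. evContact: (Manipulate) → mode=Approach action=A_GO
6. evContact: (Approach) → mode=Recover action=A_GRAB
7. evContact: (Recover) → mode=Approach action=A_GO

final mode: Approach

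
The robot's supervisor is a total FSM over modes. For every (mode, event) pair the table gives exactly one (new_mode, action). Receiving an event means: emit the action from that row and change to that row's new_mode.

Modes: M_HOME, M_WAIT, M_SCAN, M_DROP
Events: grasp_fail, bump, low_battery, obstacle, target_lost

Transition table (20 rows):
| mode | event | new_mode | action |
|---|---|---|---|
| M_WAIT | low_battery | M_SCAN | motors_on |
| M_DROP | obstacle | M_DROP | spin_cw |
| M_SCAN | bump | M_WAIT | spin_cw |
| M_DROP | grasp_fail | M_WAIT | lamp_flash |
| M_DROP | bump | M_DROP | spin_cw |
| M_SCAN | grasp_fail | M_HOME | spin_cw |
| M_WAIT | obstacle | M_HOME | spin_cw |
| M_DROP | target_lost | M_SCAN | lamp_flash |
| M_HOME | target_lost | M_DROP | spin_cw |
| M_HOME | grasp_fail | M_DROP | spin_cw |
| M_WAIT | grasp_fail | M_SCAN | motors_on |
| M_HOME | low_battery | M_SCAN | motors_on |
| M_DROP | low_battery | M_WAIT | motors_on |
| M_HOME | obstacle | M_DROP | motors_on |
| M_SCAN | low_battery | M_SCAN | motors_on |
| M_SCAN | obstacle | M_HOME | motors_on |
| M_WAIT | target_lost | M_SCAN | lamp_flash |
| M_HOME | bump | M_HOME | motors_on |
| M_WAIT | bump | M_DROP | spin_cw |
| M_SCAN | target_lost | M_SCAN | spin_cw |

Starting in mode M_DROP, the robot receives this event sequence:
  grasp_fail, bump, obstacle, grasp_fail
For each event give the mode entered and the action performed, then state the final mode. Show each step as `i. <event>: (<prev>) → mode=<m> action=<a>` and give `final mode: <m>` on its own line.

1. grasp_fail: (M_DROP) → mode=M_WAIT action=lamp_flash
2. bump: (M_WAIT) → mode=M_DROP action=spin_cw
3. obstacle: (M_DROP) → mode=M_DROP action=spin_cw
4. grasp_fail: (M_DROP) → mode=M_WAIT action=lamp_flash

final mode: M_WAIT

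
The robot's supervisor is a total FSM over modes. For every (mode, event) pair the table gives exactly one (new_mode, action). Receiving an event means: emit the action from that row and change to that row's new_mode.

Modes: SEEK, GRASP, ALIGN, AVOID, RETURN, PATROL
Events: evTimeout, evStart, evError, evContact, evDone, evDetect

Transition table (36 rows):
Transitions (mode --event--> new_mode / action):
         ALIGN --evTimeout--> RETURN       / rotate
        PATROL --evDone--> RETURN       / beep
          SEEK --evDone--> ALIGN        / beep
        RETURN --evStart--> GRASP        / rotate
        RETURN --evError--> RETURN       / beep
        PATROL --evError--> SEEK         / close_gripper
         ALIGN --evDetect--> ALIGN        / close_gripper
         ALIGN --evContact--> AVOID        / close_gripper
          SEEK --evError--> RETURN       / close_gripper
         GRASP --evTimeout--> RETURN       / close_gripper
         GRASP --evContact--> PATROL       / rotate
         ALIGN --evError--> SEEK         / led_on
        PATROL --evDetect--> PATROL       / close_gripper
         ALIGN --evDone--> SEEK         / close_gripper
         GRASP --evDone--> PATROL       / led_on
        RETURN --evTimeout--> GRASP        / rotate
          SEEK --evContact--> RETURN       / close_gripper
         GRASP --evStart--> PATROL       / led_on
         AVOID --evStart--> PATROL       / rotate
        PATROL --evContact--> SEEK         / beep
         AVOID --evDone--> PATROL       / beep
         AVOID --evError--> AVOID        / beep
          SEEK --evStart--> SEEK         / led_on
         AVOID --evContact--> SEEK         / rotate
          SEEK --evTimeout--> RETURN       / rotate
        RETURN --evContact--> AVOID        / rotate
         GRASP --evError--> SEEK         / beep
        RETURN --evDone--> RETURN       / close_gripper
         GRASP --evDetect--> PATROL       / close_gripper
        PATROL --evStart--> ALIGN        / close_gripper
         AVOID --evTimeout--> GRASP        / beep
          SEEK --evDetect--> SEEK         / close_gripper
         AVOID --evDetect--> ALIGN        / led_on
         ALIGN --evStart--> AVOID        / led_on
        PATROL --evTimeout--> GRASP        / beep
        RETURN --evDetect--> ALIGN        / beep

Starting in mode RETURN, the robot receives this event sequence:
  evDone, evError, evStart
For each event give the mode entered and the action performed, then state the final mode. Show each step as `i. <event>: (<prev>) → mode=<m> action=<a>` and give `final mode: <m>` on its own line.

final mode: GRASP

1. evDone: (RETURN) → mode=RETURN action=close_gripper
2. evError: (RETURN) → mode=RETURN action=beep
3. evStart: (RETURN) → mode=GRASP action=rotate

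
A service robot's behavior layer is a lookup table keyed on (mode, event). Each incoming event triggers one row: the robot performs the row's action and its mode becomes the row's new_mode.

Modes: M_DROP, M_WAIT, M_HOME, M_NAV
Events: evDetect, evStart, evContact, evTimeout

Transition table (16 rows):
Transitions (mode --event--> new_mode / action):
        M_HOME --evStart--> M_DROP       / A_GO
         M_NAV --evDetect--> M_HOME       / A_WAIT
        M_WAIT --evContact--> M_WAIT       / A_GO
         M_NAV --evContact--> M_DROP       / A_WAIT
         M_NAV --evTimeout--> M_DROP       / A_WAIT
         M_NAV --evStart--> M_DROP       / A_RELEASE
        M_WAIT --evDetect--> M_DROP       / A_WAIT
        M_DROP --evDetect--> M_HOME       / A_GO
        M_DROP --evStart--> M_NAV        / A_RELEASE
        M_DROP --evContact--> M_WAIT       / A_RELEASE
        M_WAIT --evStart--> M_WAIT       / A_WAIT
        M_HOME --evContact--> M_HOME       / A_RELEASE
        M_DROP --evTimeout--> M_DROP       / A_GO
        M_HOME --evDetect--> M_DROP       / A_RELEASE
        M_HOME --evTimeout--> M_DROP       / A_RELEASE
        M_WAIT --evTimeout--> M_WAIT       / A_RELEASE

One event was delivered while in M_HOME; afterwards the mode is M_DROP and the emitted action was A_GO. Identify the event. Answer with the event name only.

evStart

try evDetect: (M_HOME, evDetect) → (M_DROP, A_RELEASE)
try evStart: (M_HOME, evStart) → (M_DROP, A_GO)  ← matches
try evContact: (M_HOME, evContact) → (M_HOME, A_RELEASE)
try evTimeout: (M_HOME, evTimeout) → (M_DROP, A_RELEASE)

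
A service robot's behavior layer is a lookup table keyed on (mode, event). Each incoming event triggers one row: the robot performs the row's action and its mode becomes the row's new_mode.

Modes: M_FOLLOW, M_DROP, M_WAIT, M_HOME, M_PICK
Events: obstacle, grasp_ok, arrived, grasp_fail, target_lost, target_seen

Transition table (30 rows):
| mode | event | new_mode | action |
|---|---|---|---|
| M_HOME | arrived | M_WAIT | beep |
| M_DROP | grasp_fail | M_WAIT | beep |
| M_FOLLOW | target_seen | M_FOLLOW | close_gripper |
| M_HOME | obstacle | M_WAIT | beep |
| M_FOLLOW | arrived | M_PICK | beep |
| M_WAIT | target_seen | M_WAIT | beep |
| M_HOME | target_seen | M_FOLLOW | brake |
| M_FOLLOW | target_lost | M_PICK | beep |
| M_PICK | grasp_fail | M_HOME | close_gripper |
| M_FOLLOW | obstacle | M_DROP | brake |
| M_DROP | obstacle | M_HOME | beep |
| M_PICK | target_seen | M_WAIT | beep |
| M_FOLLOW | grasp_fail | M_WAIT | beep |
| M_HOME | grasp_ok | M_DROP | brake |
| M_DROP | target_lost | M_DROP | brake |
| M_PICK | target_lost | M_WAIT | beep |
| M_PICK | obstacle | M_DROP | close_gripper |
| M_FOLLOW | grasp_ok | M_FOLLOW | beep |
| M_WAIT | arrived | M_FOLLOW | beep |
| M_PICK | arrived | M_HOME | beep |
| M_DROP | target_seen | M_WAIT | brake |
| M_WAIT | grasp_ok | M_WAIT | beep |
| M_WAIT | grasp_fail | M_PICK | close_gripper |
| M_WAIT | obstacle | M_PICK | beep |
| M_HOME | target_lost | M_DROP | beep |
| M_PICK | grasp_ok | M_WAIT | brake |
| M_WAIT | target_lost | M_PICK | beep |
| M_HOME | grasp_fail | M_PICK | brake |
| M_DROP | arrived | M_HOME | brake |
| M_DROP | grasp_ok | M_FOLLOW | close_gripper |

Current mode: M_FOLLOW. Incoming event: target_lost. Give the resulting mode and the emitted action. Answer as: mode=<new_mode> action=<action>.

mode=M_PICK action=beep

current mode = M_FOLLOW; filter table to that mode:
  (M_FOLLOW, target_seen) → (M_FOLLOW, close_gripper)
  (M_FOLLOW, arrived) → (M_PICK, beep)
  (M_FOLLOW, target_lost) → (M_PICK, beep)  ← event matches
  (M_FOLLOW, obstacle) → (M_DROP, brake)
  (M_FOLLOW, grasp_fail) → (M_WAIT, beep)
  (M_FOLLOW, grasp_ok) → (M_FOLLOW, beep)
event = target_lost selects (M_PICK, beep)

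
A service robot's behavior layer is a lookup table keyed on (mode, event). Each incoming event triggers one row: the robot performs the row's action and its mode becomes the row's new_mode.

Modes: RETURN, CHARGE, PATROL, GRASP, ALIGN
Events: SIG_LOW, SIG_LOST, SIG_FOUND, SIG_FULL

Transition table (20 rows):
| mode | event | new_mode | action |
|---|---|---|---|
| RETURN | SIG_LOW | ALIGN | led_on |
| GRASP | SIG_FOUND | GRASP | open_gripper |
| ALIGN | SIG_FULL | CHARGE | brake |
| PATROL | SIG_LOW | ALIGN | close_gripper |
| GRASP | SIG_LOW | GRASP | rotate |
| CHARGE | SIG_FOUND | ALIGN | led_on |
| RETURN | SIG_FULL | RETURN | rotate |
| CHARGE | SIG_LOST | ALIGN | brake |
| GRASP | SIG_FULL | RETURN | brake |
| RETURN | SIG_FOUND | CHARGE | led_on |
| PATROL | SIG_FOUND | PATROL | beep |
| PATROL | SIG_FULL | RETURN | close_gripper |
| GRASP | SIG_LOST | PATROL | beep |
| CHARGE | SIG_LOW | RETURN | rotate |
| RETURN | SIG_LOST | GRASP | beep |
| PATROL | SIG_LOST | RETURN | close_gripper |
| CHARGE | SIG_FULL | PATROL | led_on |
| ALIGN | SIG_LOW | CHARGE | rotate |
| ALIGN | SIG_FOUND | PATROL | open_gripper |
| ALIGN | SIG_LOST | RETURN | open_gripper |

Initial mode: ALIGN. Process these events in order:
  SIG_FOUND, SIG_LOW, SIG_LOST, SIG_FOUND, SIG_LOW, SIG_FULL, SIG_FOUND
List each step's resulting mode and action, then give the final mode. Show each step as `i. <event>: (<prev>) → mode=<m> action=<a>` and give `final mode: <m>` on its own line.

final mode: CHARGE

1. SIG_FOUND: (ALIGN) → mode=PATROL action=open_gripper
2. SIG_LOW: (PATROL) → mode=ALIGN action=close_gripper
3. SIG_LOST: (ALIGN) → mode=RETURN action=open_gripper
4. SIG_FOUND: (RETURN) → mode=CHARGE action=led_on
5. SIG_LOW: (CHARGE) → mode=RETURN action=rotate
6. SIG_FULL: (RETURN) → mode=RETURN action=rotate
7. SIG_FOUND: (RETURN) → mode=CHARGE action=led_on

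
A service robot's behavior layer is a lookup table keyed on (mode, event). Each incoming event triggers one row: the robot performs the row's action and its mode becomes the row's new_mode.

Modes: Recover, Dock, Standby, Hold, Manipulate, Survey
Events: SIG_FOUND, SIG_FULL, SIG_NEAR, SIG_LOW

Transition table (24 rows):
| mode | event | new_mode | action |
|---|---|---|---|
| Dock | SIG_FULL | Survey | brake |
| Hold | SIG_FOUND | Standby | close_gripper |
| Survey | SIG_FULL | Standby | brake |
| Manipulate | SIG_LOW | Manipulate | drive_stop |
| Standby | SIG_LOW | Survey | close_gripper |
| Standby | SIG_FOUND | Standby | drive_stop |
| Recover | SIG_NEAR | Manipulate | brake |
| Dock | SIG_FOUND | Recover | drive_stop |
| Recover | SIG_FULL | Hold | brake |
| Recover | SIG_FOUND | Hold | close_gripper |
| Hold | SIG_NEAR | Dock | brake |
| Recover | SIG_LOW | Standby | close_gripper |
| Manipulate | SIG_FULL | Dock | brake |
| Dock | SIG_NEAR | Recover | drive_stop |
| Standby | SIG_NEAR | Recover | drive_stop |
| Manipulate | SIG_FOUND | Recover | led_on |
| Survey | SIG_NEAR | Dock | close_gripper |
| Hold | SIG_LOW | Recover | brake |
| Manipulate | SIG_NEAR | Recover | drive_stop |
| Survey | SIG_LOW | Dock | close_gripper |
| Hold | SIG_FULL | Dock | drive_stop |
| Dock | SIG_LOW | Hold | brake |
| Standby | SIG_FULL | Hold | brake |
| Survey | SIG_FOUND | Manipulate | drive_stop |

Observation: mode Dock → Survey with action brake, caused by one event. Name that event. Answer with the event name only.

try SIG_FOUND: (Dock, SIG_FOUND) → (Recover, drive_stop)
try SIG_FULL: (Dock, SIG_FULL) → (Survey, brake)  ← matches
try SIG_NEAR: (Dock, SIG_NEAR) → (Recover, drive_stop)
try SIG_LOW: (Dock, SIG_LOW) → (Hold, brake)

SIG_FULL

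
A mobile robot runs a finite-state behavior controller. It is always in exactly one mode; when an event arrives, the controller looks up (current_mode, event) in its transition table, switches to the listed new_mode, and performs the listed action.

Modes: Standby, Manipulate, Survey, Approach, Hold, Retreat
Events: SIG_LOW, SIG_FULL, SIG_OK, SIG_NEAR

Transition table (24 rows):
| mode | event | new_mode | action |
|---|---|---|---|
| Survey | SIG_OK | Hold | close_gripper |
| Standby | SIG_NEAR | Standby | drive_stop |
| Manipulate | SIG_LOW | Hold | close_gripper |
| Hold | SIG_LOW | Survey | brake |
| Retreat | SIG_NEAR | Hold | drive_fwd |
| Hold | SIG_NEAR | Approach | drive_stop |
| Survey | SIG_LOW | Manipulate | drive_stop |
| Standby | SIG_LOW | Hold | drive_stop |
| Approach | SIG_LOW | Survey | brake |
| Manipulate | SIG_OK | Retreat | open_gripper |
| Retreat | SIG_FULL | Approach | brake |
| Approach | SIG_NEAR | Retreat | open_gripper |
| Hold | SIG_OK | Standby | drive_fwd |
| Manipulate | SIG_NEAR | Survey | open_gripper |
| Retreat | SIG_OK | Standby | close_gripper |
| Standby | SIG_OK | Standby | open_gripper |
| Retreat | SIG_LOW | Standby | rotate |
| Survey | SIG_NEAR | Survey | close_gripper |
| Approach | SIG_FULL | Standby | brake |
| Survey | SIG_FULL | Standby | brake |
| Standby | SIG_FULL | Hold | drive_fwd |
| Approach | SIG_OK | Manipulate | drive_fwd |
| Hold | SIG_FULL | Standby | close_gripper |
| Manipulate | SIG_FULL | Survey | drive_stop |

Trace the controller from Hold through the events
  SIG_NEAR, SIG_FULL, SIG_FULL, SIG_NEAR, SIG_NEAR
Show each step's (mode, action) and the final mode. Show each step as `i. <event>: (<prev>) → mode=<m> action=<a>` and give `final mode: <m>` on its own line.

1. SIG_NEAR: (Hold) → mode=Approach action=drive_stop
2. SIG_FULL: (Approach) → mode=Standby action=brake
3. SIG_FULL: (Standby) → mode=Hold action=drive_fwd
4. SIG_NEAR: (Hold) → mode=Approach action=drive_stop
5. SIG_NEAR: (Approach) → mode=Retreat action=open_gripper

final mode: Retreat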